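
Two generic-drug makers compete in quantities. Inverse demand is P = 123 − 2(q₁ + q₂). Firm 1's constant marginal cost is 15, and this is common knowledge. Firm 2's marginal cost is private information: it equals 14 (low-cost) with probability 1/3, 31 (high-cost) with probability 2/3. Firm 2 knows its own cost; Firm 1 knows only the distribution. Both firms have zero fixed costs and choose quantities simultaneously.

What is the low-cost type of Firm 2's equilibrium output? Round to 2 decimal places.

Type-c best response for Firm 2: q₂(c) = (123 − c)/4 − q₁/2.
Firm 1 maximizes expected profit; its first-order condition is 123 − 4q₁ − 2E[q₂] − 15 = 0.
Substituting E[q₂] and solving: E[c₂] = 25.3333, so q₁ = (123 − 2·15 + 25.3333)/6 = 19.7222.
q₂(low-cost) = (123 − 14 − 2·19.7222)/4 = 17.3889.

17.39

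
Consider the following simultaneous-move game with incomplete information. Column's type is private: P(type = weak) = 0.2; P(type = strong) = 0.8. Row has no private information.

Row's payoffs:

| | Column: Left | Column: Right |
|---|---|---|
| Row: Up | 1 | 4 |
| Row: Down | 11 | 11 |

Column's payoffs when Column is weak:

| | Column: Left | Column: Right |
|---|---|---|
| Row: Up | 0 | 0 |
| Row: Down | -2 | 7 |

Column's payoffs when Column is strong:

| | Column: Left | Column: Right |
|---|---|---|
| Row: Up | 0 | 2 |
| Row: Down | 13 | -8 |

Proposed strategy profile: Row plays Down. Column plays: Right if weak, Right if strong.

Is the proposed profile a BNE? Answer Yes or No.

No

Row plays Down: E[Down] = 0.2·(11) + 0.8·(11) = 11; E[Up] = 4. Best-responding. ✓
Column (type weak), facing Down: Left gives -2, Right gives 7. Proposed Right is best. ✓
Column (type strong), facing Down: Left gives 13, Right gives -8. Proposed Right is not best — profitable deviation exists. ✗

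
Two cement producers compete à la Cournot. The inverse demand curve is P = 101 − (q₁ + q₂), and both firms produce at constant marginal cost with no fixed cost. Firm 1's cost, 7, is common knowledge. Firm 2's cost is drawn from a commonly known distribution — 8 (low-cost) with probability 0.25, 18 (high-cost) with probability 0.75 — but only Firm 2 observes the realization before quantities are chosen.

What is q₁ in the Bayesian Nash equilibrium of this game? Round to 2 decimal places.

Each type of Firm 2 best-responds to q₁; Firm 1 best-responds to the expected q₂ over Firm 2's types.
Firm 2 with cost c maximizes (101 − (q₁+q₂) − c)·q₂, giving q₂(c) = (101 − c − q₁)/2.
E[c₂] = 0.25·8 + 0.75·18 = 15.5
Firm 1's FOC against E[q₂] yields q₁ = (101 − 2·7 + E[c₂])/3 = (101 − 14 + 15.5)/3 = 34.1667.

34.17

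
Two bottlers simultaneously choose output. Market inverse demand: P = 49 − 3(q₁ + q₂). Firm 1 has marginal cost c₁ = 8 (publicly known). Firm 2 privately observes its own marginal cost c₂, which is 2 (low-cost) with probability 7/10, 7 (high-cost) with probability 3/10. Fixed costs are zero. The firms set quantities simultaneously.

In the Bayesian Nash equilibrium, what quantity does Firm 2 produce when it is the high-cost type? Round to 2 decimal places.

4.97

Type-c best response for Firm 2: q₂(c) = (49 − c)/6 − q₁/2.
Firm 1 maximizes expected profit; its first-order condition is 49 − 6q₁ − 3E[q₂] − 8 = 0.
Substituting E[q₂] and solving: E[c₂] = 3.5, so q₁ = (49 − 2·8 + 3.5)/9 = 4.05556.
q₂(high-cost) = (49 − 7 − 3·4.05556)/6 = 4.97222.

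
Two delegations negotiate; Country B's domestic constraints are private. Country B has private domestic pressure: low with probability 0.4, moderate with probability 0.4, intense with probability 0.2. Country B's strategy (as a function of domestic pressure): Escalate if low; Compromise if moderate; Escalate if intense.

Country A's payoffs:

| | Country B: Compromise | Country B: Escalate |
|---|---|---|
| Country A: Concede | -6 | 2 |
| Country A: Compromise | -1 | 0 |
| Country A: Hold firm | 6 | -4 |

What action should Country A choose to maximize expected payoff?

Hold firm

E[Concede] = 0.4·(2) + 0.4·(-6) + 0.2·(2) = -1.2
E[Compromise] = 0.4·(0) + 0.4·(-1) + 0.2·(0) = -0.4
E[Hold firm] = 0.4·(-4) + 0.4·(6) + 0.2·(-4) = 0
Best response: Hold firm (0 is the largest).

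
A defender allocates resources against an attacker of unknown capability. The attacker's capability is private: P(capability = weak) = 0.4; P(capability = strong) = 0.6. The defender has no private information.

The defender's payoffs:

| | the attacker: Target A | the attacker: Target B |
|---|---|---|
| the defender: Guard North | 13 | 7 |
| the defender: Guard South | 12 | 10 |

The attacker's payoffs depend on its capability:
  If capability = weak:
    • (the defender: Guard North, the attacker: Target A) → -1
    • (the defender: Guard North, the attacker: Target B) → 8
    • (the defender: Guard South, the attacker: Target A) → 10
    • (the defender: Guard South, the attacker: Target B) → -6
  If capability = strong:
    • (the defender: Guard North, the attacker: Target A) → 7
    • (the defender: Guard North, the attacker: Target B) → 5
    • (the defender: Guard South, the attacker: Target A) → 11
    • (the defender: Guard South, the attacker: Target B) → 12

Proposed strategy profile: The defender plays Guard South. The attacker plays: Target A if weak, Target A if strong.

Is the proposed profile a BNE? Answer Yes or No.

The defender plays Guard South: E[Guard South] = 0.4·(12) + 0.6·(12) = 12; E[Guard North] = 13. Not best-responding. ✗
The attacker (capability weak), facing Guard South: Target A gives 10, Target B gives -6. Proposed Target A is best. ✓
The attacker (capability strong), facing Guard South: Target A gives 11, Target B gives 12. Proposed Target A is not best — profitable deviation exists. ✗

No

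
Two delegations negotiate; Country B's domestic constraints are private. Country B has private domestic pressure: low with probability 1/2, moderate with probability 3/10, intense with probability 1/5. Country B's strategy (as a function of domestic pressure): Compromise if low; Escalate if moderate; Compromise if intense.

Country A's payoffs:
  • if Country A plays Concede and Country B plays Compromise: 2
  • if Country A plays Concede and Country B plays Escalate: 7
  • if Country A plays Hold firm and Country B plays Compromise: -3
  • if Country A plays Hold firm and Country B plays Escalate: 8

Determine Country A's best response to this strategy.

Compute Country A's expected payoff for each action, taking the expectation over Country B's type.
E[Concede] = 1/2·(2) + 3/10·(7) + 1/5·(2) = 7/2
E[Hold firm] = 1/2·(-3) + 3/10·(8) + 1/5·(-3) = 3/10
Best response: Concede (7/2 is the largest).

Concede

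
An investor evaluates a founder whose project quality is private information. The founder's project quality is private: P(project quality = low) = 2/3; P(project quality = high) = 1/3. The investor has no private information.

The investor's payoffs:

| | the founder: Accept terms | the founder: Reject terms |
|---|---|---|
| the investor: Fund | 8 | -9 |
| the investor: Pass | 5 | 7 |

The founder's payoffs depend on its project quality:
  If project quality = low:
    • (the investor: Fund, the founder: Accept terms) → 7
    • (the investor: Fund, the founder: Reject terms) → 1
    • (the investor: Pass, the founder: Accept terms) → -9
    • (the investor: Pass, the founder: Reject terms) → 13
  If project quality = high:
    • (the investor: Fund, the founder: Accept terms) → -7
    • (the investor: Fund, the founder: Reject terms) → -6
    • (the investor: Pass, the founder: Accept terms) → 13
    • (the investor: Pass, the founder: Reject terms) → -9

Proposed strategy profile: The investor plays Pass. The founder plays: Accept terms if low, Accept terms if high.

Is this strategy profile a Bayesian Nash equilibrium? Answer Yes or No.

No

The investor plays Pass: E[Pass] = 2/3·(5) + 1/3·(5) = 5; E[Fund] = 8. Not best-responding. ✗
The founder (project quality low), facing Pass: Accept terms gives -9, Reject terms gives 13. Proposed Accept terms is not best — profitable deviation exists. ✗
The founder (project quality high), facing Pass: Accept terms gives 13, Reject terms gives -9. Proposed Accept terms is best. ✓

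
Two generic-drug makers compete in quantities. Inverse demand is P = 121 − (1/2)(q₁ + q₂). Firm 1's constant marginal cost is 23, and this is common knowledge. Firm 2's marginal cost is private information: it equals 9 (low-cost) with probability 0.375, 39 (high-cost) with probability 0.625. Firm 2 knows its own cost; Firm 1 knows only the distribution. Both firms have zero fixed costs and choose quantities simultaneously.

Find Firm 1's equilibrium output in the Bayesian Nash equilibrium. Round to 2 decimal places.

Firm 2 with cost c maximizes (121 − (1/2)(q₁+q₂) − c)·q₂, giving q₂(c) = (121 − c − (1/2)q₁).
E[c₂] = 0.375·9 + 0.625·39 = 27.75
Firm 1's FOC against E[q₂] yields q₁ = (121 − 2·23 + E[c₂])/(3/2) = (121 − 46 + 27.75)/(3/2) = 68.5.

68.50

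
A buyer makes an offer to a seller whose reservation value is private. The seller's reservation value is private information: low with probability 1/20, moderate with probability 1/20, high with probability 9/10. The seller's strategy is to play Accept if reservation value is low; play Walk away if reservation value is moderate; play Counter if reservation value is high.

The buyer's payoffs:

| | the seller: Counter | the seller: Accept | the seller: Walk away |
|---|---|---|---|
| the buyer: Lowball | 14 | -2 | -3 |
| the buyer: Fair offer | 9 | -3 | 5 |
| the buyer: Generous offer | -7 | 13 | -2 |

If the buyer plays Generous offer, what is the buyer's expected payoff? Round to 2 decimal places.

-5.75

Take the expectation over the seller's reservation value, weighting each type's action by its prior probability.
E[Generous offer] = 1/20·13 + 1/20·(-2) + 9/10·(-7) = 13/20 + (-1/10) + (-63/10) = -23/4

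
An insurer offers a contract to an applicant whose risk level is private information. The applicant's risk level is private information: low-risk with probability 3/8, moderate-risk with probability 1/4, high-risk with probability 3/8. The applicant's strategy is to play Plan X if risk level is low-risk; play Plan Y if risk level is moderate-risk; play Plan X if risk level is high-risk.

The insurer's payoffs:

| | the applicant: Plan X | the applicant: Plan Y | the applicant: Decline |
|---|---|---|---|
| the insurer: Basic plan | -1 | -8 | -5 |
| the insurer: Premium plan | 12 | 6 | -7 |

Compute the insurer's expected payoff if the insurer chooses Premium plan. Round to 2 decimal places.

10.50

Take the expectation over the applicant's risk level, weighting each type's action by its prior probability.
E[Premium plan] = 3/8·12 + 1/4·6 + 3/8·12 = 9/2 + 3/2 + 9/2 = 21/2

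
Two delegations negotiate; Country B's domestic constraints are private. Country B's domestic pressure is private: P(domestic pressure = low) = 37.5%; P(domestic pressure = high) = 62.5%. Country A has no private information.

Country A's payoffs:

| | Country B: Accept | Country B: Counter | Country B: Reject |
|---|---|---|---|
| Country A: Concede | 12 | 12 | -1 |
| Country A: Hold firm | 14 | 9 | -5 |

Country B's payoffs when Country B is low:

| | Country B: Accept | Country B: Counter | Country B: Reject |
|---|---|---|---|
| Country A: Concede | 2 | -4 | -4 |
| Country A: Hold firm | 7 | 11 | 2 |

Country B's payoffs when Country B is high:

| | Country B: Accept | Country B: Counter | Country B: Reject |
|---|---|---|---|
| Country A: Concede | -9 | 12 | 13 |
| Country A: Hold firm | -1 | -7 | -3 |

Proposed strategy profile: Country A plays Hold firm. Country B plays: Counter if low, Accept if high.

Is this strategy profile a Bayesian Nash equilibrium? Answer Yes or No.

A profile is a BNE iff every type of every player is best-responding given beliefs about the other side.
Country A plays Hold firm: E[Hold firm] = 0.375·(9) + 0.625·(14) = 12.125; E[Concede] = 12. Best-responding. ✓
Country B (domestic pressure low), facing Hold firm: Accept gives 7, Counter gives 11, Reject gives 2. Proposed Counter is best. ✓
Country B (domestic pressure high), facing Hold firm: Accept gives -1, Counter gives -7, Reject gives -3. Proposed Accept is best. ✓

Yes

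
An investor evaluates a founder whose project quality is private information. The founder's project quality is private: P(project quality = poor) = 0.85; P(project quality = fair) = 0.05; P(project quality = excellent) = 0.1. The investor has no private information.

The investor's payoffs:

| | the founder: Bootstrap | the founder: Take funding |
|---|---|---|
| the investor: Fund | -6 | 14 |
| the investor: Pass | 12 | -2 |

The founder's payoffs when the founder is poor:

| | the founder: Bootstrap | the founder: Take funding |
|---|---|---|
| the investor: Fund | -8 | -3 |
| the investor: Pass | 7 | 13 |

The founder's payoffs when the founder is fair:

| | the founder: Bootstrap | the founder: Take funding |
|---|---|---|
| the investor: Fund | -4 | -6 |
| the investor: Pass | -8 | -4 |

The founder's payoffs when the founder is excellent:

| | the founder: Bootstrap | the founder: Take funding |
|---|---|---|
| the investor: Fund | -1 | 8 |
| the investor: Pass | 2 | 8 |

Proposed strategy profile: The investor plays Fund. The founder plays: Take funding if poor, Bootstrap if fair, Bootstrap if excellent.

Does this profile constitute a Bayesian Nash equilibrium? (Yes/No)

No

The investor plays Fund: E[Fund] = 0.85·(14) + 0.05·(-6) + 0.1·(-6) = 11; E[Pass] = 0.1. Best-responding. ✓
The founder (project quality poor), facing Fund: Bootstrap gives -8, Take funding gives -3. Proposed Take funding is best. ✓
The founder (project quality fair), facing Fund: Bootstrap gives -4, Take funding gives -6. Proposed Bootstrap is best. ✓
The founder (project quality excellent), facing Fund: Bootstrap gives -1, Take funding gives 8. Proposed Bootstrap is not best — profitable deviation exists. ✗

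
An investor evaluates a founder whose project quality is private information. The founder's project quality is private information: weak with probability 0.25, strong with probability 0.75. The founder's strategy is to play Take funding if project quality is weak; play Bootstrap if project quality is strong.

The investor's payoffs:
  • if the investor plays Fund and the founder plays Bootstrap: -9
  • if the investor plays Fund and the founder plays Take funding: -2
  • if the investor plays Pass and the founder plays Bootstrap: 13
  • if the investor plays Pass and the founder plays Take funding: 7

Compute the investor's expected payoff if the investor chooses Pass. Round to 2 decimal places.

E[Pass] = 0.25·7 + 0.75·13 = 1.75 + 9.75 = 11.5

11.50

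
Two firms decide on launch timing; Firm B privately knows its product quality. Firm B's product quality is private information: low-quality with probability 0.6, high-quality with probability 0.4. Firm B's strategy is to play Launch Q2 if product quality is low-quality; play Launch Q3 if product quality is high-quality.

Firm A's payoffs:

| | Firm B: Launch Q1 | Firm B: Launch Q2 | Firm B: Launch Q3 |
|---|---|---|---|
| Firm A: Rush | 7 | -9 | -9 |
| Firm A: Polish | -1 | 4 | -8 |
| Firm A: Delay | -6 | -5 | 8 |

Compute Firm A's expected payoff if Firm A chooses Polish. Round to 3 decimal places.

E[Polish] = 0.6·4 + 0.4·(-8) = 2.4 + (-3.2) = -0.8

-0.800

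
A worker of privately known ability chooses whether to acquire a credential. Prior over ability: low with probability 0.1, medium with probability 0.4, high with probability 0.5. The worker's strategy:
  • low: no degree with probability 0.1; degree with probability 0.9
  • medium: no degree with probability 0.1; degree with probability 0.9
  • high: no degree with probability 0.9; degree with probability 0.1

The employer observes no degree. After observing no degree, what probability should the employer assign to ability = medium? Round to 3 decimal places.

0.080

Apply Bayes' rule using the sender's strategy as the likelihood.
P(no degree) = 0.1·0.1 + 0.4·0.1 + 0.5·0.9 = 0.5
P(medium | no degree) = (0.4·0.1) / 0.5 = 0.04 / 0.5 = 0.08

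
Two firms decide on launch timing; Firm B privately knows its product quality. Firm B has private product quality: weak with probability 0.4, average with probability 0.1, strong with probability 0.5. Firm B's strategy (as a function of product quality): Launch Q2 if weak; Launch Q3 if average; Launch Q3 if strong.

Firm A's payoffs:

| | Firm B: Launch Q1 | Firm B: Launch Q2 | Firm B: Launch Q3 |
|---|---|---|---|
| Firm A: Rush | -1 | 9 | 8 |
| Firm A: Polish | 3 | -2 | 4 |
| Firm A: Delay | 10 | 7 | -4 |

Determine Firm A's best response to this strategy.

E[Rush] = 0.4·(9) + 0.1·(8) + 0.5·(8) = 8.4
E[Polish] = 0.4·(-2) + 0.1·(4) + 0.5·(4) = 1.6
E[Delay] = 0.4·(7) + 0.1·(-4) + 0.5·(-4) = 0.4
Best response: Rush (8.4 is the largest).

Rush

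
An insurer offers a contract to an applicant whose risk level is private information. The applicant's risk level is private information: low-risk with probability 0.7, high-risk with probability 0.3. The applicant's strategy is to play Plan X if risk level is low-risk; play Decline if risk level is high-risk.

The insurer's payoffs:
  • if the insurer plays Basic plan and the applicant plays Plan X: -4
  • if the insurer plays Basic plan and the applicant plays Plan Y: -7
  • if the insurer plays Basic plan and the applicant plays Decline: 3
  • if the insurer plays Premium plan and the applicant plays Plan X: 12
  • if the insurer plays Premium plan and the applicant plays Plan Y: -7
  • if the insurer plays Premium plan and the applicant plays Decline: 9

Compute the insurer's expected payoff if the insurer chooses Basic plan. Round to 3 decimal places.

E[Basic plan] = 0.7·(-4) + 0.3·3 = (-2.8) + 0.9 = -1.9

-1.900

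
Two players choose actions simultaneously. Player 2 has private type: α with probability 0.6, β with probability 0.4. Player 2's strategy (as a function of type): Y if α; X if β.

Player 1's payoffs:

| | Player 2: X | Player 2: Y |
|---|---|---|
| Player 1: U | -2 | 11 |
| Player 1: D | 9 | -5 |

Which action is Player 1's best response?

U

E[U] = 0.6·(11) + 0.4·(-2) = 5.8
E[D] = 0.6·(-5) + 0.4·(9) = 0.6
Best response: U (5.8 is the largest).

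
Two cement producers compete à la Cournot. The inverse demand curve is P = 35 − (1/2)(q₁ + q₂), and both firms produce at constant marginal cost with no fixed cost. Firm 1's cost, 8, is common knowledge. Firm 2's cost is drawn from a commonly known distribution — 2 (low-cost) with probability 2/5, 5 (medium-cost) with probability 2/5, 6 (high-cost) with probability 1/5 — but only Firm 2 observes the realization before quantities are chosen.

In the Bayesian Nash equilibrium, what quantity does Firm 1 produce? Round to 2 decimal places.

Type-c best response for Firm 2: q₂(c) = (35 − c) − q₁/2.
Firm 1 maximizes expected profit; its first-order condition is 35 − q₁ − (1/2)E[q₂] − 8 = 0.
Substituting E[q₂] and solving: E[c₂] = 4, so q₁ = (35 − 2·8 + 4)/(3/2) = 15.3333.

15.33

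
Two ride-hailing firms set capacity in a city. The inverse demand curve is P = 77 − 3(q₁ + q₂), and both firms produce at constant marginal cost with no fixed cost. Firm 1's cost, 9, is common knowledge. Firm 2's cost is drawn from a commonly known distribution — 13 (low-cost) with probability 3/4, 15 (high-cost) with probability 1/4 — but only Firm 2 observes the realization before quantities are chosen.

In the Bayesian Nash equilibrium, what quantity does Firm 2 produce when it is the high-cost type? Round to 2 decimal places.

6.31

Type-c best response for Firm 2: q₂(c) = (77 − c)/6 − q₁/2.
Firm 1 maximizes expected profit; its first-order condition is 77 − 6q₁ − 3E[q₂] − 9 = 0.
Substituting E[q₂] and solving: E[c₂] = 13.5, so q₁ = (77 − 2·9 + 13.5)/9 = 8.05556.
q₂(high-cost) = (77 − 15 − 3·8.05556)/6 = 6.30556.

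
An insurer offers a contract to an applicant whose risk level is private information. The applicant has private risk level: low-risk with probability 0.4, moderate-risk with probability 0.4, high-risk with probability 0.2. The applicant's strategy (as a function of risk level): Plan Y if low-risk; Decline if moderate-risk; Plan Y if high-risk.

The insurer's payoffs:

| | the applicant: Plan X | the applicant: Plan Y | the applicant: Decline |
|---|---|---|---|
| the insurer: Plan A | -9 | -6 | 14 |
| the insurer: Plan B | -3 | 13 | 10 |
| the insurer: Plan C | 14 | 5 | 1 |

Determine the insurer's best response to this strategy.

Plan B

E[Plan A] = 0.4·(-6) + 0.4·(14) + 0.2·(-6) = 2
E[Plan B] = 0.4·(13) + 0.4·(10) + 0.2·(13) = 11.8
E[Plan C] = 0.4·(5) + 0.4·(1) + 0.2·(5) = 3.4
Best response: Plan B (11.8 is the largest).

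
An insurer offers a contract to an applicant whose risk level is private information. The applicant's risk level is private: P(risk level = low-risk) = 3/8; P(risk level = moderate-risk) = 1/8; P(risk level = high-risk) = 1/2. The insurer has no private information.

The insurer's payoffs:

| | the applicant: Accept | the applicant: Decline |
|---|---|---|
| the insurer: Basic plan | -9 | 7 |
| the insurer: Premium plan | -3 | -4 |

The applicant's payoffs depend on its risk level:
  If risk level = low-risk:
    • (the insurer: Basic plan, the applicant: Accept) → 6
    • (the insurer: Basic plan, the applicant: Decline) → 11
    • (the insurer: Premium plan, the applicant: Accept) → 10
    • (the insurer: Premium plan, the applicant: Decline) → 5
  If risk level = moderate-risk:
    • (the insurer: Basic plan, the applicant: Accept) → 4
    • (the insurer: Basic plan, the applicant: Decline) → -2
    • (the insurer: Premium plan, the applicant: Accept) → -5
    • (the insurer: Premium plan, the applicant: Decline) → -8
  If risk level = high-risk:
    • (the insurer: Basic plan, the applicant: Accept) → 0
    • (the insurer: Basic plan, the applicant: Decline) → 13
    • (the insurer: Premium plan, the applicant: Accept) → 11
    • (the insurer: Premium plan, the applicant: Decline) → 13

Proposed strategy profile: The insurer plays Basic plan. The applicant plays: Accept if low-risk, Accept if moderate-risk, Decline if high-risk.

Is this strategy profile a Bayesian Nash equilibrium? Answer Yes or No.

No

The insurer plays Basic plan: E[Basic plan] = 3/8·(-9) + 1/8·(-9) + 1/2·(7) = -1; E[Premium plan] = -7/2. Best-responding. ✓
The applicant (risk level low-risk), facing Basic plan: Accept gives 6, Decline gives 11. Proposed Accept is not best — profitable deviation exists. ✗
The applicant (risk level moderate-risk), facing Basic plan: Accept gives 4, Decline gives -2. Proposed Accept is best. ✓
The applicant (risk level high-risk), facing Basic plan: Accept gives 0, Decline gives 13. Proposed Decline is best. ✓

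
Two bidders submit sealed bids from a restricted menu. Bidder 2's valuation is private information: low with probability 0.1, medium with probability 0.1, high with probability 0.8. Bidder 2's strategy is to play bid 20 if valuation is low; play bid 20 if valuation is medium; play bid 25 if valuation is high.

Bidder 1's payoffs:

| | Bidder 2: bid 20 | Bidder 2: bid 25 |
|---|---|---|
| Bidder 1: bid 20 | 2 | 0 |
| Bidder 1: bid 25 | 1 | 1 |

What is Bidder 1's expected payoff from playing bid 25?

Take the expectation over Bidder 2's valuation, weighting each type's action by its prior probability.
E[bid 25] = 0.1·1 + 0.1·1 + 0.8·1 = 0.1 + 0.1 + 0.8 = 1

1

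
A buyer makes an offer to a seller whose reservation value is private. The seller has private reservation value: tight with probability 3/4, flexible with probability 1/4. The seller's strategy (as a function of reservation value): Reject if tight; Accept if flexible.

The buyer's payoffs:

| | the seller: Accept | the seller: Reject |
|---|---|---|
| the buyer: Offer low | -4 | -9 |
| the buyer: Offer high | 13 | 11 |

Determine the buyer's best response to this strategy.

Offer high

E[Offer low] = 3/4·(-9) + 1/4·(-4) = -31/4
E[Offer high] = 3/4·(11) + 1/4·(13) = 23/2
Best response: Offer high (23/2 is the largest).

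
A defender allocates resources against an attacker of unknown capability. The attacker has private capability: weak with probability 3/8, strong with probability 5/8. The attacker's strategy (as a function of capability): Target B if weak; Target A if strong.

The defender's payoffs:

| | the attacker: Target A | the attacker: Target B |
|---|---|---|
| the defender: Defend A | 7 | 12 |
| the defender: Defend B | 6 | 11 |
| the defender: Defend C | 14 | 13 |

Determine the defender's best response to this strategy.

Defend C

Compute the defender's expected payoff for each action, taking the expectation over the attacker's type.
E[Defend A] = 3/8·(12) + 5/8·(7) = 71/8
E[Defend B] = 3/8·(11) + 5/8·(6) = 63/8
E[Defend C] = 3/8·(13) + 5/8·(14) = 109/8
Best response: Defend C (109/8 is the largest).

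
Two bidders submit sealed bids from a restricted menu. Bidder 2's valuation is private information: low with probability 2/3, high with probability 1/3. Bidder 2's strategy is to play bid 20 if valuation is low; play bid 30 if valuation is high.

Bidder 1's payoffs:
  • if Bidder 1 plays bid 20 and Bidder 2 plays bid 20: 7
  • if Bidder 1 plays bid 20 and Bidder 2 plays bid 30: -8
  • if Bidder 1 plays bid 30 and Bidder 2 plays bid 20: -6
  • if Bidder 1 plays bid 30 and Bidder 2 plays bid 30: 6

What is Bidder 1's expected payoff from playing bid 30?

E[bid 30] = 2/3·(-6) + 1/3·6 = (-4) + 2 = -2

-2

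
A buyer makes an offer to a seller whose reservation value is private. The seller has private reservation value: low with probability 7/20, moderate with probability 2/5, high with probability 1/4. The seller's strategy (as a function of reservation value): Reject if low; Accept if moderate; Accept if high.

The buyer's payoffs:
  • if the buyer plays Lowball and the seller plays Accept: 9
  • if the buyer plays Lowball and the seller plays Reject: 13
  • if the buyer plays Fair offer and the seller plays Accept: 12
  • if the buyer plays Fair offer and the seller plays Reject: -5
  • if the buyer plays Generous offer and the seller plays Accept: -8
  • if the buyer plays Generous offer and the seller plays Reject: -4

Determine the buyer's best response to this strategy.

E[Lowball] = 7/20·(13) + 2/5·(9) + 1/4·(9) = 52/5
E[Fair offer] = 7/20·(-5) + 2/5·(12) + 1/4·(12) = 121/20
E[Generous offer] = 7/20·(-4) + 2/5·(-8) + 1/4·(-8) = -33/5
Best response: Lowball (52/5 is the largest).

Lowball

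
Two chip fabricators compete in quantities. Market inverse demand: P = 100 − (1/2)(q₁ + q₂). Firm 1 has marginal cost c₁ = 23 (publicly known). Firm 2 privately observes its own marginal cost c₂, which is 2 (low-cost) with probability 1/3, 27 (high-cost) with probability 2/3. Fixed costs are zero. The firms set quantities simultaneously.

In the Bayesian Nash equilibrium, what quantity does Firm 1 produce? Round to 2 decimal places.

48.44

Firm 2 with cost c maximizes (100 − (1/2)(q₁+q₂) − c)·q₂, giving q₂(c) = (100 − c − (1/2)q₁).
E[c₂] = 1/3·2 + 2/3·27 = 18.6667
Firm 1's FOC against E[q₂] yields q₁ = (100 − 2·23 + E[c₂])/(3/2) = (100 − 46 + 18.6667)/(3/2) = 48.4444.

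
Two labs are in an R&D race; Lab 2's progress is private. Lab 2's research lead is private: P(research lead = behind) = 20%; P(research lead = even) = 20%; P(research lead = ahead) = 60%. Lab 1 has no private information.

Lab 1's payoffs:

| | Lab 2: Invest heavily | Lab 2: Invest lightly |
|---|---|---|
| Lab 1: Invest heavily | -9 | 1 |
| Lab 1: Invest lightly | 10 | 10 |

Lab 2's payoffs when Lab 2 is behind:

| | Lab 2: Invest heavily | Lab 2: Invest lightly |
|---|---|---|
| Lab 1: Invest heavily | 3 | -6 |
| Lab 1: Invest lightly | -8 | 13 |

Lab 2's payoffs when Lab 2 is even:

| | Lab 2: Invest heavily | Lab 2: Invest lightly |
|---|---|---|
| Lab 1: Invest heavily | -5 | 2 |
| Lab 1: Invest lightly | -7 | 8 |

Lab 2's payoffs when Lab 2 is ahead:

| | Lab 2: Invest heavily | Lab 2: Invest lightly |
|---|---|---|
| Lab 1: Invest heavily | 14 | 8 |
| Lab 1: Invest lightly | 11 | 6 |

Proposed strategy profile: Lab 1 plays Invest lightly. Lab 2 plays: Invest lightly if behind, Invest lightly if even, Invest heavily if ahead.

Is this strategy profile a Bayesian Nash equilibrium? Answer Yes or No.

Lab 1 plays Invest lightly: E[Invest lightly] = 0.2·(10) + 0.2·(10) + 0.6·(10) = 10; E[Invest heavily] = -5. Best-responding. ✓
Lab 2 (research lead behind), facing Invest lightly: Invest heavily gives -8, Invest lightly gives 13. Proposed Invest lightly is best. ✓
Lab 2 (research lead even), facing Invest lightly: Invest heavily gives -7, Invest lightly gives 8. Proposed Invest lightly is best. ✓
Lab 2 (research lead ahead), facing Invest lightly: Invest heavily gives 11, Invest lightly gives 6. Proposed Invest heavily is best. ✓

Yes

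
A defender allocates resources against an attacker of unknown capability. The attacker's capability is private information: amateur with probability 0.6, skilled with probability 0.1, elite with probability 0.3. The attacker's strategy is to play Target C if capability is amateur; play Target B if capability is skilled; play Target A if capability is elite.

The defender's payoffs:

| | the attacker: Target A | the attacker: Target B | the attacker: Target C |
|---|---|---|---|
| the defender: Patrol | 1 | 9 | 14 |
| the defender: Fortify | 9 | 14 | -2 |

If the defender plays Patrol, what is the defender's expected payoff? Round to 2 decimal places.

E[Patrol] = 0.6·14 + 0.1·9 + 0.3·1 = 8.4 + 0.9 + 0.3 = 9.6

9.60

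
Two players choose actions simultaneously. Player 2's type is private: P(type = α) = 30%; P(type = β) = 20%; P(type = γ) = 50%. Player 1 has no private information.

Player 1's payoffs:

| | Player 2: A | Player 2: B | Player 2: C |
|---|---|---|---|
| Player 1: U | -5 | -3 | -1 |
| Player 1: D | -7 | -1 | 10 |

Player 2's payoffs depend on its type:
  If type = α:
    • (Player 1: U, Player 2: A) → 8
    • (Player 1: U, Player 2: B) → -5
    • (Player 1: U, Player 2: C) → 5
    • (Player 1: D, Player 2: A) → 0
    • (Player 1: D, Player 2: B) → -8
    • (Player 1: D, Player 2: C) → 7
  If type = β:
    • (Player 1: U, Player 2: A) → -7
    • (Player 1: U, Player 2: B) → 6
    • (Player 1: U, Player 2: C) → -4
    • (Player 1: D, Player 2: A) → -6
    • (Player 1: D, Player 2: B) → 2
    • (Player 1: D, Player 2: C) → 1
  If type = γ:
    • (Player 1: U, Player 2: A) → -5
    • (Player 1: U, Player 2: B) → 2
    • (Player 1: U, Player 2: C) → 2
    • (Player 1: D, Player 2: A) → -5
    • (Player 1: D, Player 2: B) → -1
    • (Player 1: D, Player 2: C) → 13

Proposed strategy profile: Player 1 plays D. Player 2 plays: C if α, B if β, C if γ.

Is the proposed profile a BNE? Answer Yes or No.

Yes

Player 1 plays D: E[D] = 0.3·(10) + 0.2·(-1) + 0.5·(10) = 7.8; E[U] = -1.4. Best-responding. ✓
Player 2 (type α), facing D: A gives 0, B gives -8, C gives 7. Proposed C is best. ✓
Player 2 (type β), facing D: A gives -6, B gives 2, C gives 1. Proposed B is best. ✓
Player 2 (type γ), facing D: A gives -5, B gives -1, C gives 13. Proposed C is best. ✓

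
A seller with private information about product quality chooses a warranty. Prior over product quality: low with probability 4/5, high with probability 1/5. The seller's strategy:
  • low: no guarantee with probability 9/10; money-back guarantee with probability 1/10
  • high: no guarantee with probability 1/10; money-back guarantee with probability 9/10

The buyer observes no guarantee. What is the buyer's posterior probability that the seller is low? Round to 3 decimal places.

0.973

P(no guarantee) = (4/5)·(9/10) + (1/5)·(1/10) = 37/50
P(low | no guarantee) = ((4/5)·(9/10)) / (37/50) = (18/25) / (37/50) = 36/37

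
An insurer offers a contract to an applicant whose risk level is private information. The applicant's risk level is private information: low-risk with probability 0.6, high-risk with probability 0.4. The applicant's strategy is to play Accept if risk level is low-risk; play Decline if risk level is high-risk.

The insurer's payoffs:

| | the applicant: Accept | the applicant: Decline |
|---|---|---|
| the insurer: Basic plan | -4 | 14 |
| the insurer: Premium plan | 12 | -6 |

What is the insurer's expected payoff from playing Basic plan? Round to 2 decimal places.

3.20

E[Basic plan] = 0.6·(-4) + 0.4·14 = (-2.4) + 5.6 = 3.2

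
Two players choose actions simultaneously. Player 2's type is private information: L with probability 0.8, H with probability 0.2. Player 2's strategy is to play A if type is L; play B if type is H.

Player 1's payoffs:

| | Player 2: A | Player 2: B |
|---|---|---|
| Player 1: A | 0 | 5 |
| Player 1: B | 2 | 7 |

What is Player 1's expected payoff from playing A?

E[A] = 0.8·0 + 0.2·5 = 0 + 1 = 1

1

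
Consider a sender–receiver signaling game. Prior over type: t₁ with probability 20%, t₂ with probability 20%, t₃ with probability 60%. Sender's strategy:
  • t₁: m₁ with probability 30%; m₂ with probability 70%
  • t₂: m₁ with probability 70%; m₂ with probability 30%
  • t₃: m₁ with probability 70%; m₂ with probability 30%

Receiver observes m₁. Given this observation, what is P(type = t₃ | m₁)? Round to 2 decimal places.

Apply Bayes' rule using the sender's strategy as the likelihood.
P(m₁) = 0.2·0.3 + 0.2·0.7 + 0.6·0.7 = 0.62
P(t₃ | m₁) = (0.6·0.7) / 0.62 = 0.42 / 0.62 = 0.677419

0.68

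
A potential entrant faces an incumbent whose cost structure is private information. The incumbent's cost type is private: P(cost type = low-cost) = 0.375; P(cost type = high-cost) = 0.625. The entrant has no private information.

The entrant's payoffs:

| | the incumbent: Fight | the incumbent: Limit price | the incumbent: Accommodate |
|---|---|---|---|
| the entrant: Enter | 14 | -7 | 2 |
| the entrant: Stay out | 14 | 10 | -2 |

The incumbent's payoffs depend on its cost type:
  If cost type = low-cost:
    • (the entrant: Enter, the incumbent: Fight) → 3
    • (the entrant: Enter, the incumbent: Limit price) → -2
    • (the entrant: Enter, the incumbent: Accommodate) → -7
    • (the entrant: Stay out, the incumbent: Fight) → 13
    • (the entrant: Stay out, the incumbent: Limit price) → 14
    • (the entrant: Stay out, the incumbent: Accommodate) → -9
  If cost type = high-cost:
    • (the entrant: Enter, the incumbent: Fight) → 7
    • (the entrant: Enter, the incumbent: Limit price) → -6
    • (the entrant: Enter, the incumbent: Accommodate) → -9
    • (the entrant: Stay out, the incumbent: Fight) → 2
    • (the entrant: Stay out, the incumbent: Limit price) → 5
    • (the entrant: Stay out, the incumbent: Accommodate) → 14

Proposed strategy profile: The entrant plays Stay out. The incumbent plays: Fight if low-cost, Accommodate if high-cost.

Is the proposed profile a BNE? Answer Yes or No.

The entrant plays Stay out: E[Stay out] = 0.375·(14) + 0.625·(-2) = 4; E[Enter] = 6.5. Not best-responding. ✗
The incumbent (cost type low-cost), facing Stay out: Fight gives 13, Limit price gives 14, Accommodate gives -9. Proposed Fight is not best — profitable deviation exists. ✗
The incumbent (cost type high-cost), facing Stay out: Fight gives 2, Limit price gives 5, Accommodate gives 14. Proposed Accommodate is best. ✓

No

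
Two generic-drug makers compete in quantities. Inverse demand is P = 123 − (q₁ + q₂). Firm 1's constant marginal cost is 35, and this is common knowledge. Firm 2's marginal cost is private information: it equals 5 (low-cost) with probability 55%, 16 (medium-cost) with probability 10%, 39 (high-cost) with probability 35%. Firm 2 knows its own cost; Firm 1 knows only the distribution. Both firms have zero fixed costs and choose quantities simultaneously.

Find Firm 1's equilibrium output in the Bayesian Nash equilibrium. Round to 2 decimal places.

Type-c best response for Firm 2: q₂(c) = (123 − c)/2 − q₁/2.
Firm 1 maximizes expected profit; its first-order condition is 123 − 2q₁ − E[q₂] − 35 = 0.
Substituting E[q₂] and solving: E[c₂] = 18, so q₁ = (123 − 2·35 + 18)/3 = 23.6667.

23.67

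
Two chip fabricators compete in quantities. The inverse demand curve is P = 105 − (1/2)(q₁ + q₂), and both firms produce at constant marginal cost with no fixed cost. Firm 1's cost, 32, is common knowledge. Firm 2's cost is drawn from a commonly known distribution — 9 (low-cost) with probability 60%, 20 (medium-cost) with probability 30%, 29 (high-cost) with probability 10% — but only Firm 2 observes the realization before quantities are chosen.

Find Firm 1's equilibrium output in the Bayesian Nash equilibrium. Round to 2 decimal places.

36.87

Each type of Firm 2 best-responds to q₁; Firm 1 best-responds to the expected q₂ over Firm 2's types.
Firm 2 with cost c maximizes (105 − (1/2)(q₁+q₂) − c)·q₂, giving q₂(c) = (105 − c − (1/2)q₁).
E[c₂] = 0.6·9 + 0.3·20 + 0.1·29 = 14.3
Firm 1's FOC against E[q₂] yields q₁ = (105 − 2·32 + E[c₂])/(3/2) = (105 − 64 + 14.3)/(3/2) = 36.8667.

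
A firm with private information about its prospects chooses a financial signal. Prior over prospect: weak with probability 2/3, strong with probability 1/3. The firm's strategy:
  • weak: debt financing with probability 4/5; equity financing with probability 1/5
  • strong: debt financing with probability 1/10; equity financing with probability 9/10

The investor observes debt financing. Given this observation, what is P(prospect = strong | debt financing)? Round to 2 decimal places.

0.06

P(debt financing) = (2/3)·(4/5) + (1/3)·(1/10) = 17/30
P(strong | debt financing) = ((1/3)·(1/10)) / (17/30) = (1/30) / (17/30) = 1/17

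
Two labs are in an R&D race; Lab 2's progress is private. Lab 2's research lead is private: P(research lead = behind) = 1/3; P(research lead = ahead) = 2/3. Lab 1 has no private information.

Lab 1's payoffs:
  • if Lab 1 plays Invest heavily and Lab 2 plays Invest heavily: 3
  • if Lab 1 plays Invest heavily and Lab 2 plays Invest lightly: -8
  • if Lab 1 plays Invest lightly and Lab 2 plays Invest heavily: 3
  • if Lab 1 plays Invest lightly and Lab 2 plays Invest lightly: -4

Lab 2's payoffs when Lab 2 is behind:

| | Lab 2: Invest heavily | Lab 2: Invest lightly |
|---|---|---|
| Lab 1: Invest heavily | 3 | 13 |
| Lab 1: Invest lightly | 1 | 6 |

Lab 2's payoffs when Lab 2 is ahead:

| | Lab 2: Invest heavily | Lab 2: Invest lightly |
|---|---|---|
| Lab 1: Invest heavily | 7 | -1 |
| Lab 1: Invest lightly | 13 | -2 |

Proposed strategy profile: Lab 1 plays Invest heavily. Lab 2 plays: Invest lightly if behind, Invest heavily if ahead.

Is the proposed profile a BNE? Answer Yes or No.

A profile is a BNE iff every type of every player is best-responding given beliefs about the other side.
Lab 1 plays Invest heavily: E[Invest heavily] = 1/3·(-8) + 2/3·(3) = -2/3; E[Invest lightly] = 2/3. Not best-responding. ✗
Lab 2 (research lead behind), facing Invest heavily: Invest heavily gives 3, Invest lightly gives 13. Proposed Invest lightly is best. ✓
Lab 2 (research lead ahead), facing Invest heavily: Invest heavily gives 7, Invest lightly gives -1. Proposed Invest heavily is best. ✓

No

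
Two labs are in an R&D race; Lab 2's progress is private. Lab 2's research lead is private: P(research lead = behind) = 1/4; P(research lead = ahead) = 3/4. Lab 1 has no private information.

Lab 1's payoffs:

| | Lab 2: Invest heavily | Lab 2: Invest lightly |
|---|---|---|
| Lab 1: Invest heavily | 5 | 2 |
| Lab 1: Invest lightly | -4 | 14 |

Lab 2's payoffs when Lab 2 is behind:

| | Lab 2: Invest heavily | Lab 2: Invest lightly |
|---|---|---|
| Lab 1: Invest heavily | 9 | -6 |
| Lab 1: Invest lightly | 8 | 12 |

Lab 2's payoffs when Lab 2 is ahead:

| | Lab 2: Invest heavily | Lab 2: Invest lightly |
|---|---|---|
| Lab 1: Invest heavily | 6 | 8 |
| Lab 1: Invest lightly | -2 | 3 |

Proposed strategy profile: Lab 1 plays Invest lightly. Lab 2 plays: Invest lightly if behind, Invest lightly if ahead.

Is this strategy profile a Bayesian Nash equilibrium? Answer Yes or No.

Lab 1 plays Invest lightly: E[Invest lightly] = 1/4·(14) + 3/4·(14) = 14; E[Invest heavily] = 2. Best-responding. ✓
Lab 2 (research lead behind), facing Invest lightly: Invest heavily gives 8, Invest lightly gives 12. Proposed Invest lightly is best. ✓
Lab 2 (research lead ahead), facing Invest lightly: Invest heavily gives -2, Invest lightly gives 3. Proposed Invest lightly is best. ✓

Yes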